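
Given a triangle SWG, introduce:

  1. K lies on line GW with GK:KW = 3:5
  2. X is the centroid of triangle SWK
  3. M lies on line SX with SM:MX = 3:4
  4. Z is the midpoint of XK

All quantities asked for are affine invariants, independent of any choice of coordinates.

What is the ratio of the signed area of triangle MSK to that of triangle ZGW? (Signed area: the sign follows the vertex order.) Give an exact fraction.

[MSK]:[ZGW] = 15/28

Work in coordinates with S = (0, 0), W = (1, 0), G = (0, 1).
1. K lies on line GW with GK:KW = 3:5 ⇒ K = (3/8, 5/8)
2. X is the centroid of triangle SWK ⇒ X = (11/24, 5/24)
3. M lies on line SX with SM:MX = 3:4 ⇒ M = (11/56, 5/56)
4. Z is the midpoint of XK ⇒ Z = (5/12, 5/12)
2·[MSK] = -5/56, 2·[ZGW] = -1/6
[MSK]:[ZGW] = -5/56:-1/6 = 15/28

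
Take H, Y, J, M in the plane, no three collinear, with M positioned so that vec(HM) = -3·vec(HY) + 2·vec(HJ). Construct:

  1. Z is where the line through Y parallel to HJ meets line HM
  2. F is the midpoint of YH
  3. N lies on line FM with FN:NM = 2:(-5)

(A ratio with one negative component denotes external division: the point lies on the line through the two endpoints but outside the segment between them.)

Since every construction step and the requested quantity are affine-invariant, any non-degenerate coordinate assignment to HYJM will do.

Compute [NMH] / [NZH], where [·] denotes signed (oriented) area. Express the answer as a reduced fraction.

Choose coordinates H = (0, 0), Y = (1, 0), J = (0, 1), M = (-3, 2).
1. Z is where the line through Y parallel to HJ meets line HM ⇒ Z = (1, -2/3)
2. F is the midpoint of YH ⇒ F = (1/2, 0)
3. N lies on line FM with FN:NM = 2:(-5) ⇒ N = (17/6, -4/3)
2·[NMH] = 5/3, 2·[NZH] = -5/9
[NMH]:[NZH] = 5/3:-5/9 = -3

[NMH]:[NZH] = -3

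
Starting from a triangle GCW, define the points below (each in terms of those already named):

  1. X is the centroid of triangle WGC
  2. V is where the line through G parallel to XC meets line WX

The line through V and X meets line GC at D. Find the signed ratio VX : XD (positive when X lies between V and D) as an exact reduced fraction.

Assign G = (0, 0), C = (1, 0), W = (0, 1) — the answer is frame-independent, so this choice is without loss of generality.
1. X is the centroid of triangle WGC ⇒ X = (1/3, 1/3)
2. V is where the line through G parallel to XC meets line WX ⇒ V = (2/3, -1/3)
line VX meets GC at D = (1/2, 0)
X = V + t·(D−V) with t = 2, so VX:XD = 2:-1

VX:XD = -2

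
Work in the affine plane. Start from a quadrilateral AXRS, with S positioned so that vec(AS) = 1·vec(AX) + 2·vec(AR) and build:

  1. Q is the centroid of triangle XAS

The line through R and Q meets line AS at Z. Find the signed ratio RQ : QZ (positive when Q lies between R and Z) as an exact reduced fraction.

Assign A = (0, 0), X = (1, 0), R = (0, 1), S = (1, 2) — the answer is frame-independent, so this choice is without loss of generality.
1. Q is the centroid of triangle XAS ⇒ Q = (2/3, 2/3)
line RQ meets AS at Z = (2/5, 4/5)
Q = R + t·(Z−R) with t = 5/3, so RQ:QZ = 5/3:-2/3

RQ:QZ = -5/2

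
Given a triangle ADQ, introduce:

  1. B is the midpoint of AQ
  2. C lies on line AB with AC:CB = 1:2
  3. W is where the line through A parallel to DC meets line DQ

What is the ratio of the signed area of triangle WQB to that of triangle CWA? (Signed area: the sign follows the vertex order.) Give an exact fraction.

Choose coordinates A = (0, 0), D = (1, 0), Q = (0, 1).
1. B is the midpoint of AQ ⇒ B = (0, 1/2)
2. C lies on line AB with AC:CB = 1:2 ⇒ C = (0, 1/6)
3. W is where the line through A parallel to DC meets line DQ ⇒ W = (6/5, -1/5)
2·[WQB] = 3/5, 2·[CWA] = -1/5
[WQB]:[CWA] = 3/5:-1/5 = -3

[WQB]:[CWA] = -3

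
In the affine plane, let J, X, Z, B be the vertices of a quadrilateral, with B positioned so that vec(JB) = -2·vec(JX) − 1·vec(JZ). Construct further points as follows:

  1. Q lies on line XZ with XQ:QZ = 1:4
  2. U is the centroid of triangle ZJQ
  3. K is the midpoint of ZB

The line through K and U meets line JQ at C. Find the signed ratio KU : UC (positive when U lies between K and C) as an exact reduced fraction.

Choose coordinates J = (0, 0), X = (1, 0), Z = (0, 1), B = (-2, -1).
1. Q lies on line XZ with XQ:QZ = 1:4 ⇒ Q = (4/5, 1/5)
2. U is the centroid of triangle ZJQ ⇒ U = (4/15, 2/5)
3. K is the midpoint of ZB ⇒ K = (-1, 0)
line KU meets JQ at C = (-24/5, -6/5)
U = K + t·(C−K) with t = -1/3, so KU:UC = -1/3:4/3

KU:UC = -1/4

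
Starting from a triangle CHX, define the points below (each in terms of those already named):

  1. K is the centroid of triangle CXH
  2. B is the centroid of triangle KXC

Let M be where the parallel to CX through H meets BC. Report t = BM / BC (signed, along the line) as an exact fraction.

Set C = (0, 0), H = (1, 0), X = (0, 1); any affine frame gives the same invariant.
1. K is the centroid of triangle CXH ⇒ K = (1/3, 1/3)
2. B is the centroid of triangle KXC ⇒ B = (1/9, 4/9)
through H parallel to CX: direction (0, 1); meets BC at M = (1, 4)
M = B + t·(C−B) with t = -8

t = -8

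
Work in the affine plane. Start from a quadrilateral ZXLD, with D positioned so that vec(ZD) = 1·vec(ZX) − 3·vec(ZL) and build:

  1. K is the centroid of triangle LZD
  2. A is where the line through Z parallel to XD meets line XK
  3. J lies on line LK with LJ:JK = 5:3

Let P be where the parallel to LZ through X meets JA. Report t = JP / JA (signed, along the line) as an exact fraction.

t = -19/5

Work in coordinates with Z = (0, 0), X = (1, 0), L = (0, 1), D = (1, -3).
1. K is the centroid of triangle LZD ⇒ K = (1/3, -2/3)
2. A is where the line through Z parallel to XD meets line XK ⇒ A = (0, -1)
3. J lies on line LK with LJ:JK = 5:3 ⇒ J = (5/24, -1/24)
through X parallel to LZ: direction (0, -1); meets JA at P = (1, 18/5)
P = J + t·(A−J) with t = -19/5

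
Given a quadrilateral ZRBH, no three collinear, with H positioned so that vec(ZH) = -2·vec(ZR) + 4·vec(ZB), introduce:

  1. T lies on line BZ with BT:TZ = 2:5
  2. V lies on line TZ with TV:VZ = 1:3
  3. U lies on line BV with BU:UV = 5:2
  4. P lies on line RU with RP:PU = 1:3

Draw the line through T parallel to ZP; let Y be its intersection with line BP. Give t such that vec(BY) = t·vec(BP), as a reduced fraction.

t = 2/7

Assign Z = (0, 0), R = (1, 0), B = (0, 1), H = (-2, 4) — the answer is frame-independent, so this choice is without loss of generality.
1. T lies on line BZ with BT:TZ = 2:5 ⇒ T = (0, 5/7)
2. V lies on line TZ with TV:VZ = 1:3 ⇒ V = (0, 15/28)
3. U lies on line BV with BU:UV = 5:2 ⇒ U = (0, 131/196)
4. P lies on line RU with RP:PU = 1:3 ⇒ P = (3/4, 131/784)
through T parallel to ZP: direction (3/4, 131/784); meets BP at Y = (3/14, 2091/2744)
Y = B + t·(P−B) with t = 2/7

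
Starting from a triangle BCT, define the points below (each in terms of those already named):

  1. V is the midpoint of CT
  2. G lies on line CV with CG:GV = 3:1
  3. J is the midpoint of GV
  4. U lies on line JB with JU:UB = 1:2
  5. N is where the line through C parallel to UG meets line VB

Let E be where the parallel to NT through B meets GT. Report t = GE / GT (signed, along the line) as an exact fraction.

t = 3/5

Work in coordinates with B = (0, 0), C = (1, 0), T = (0, 1).
1. V is the midpoint of CT ⇒ V = (1/2, 1/2)
2. G lies on line CV with CG:GV = 3:1 ⇒ G = (5/8, 3/8)
3. J is the midpoint of GV ⇒ J = (9/16, 7/16)
4. U lies on line JB with JU:UB = 1:2 ⇒ U = (3/8, 7/24)
5. N is where the line through C parallel to UG meets line VB ⇒ N = (-1/2, -1/2)
through B parallel to NT: direction (1/2, 3/2); meets GT at E = (1/4, 3/4)
E = G + t·(T−G) with t = 3/5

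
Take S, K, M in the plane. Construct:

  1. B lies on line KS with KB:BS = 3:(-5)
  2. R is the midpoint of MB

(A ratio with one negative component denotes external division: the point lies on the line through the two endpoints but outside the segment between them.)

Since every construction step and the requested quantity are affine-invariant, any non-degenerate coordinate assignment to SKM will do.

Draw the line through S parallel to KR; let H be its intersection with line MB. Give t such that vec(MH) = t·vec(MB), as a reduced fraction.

Choose coordinates S = (0, 0), K = (1, 0), M = (0, 1).
1. B lies on line KS with KB:BS = 3:(-5) ⇒ B = (5/2, 0)
2. R is the midpoint of MB ⇒ R = (5/4, 1/2)
through S parallel to KR: direction (1/4, 1/2); meets MB at H = (5/12, 5/6)
H = M + t·(B−M) with t = 1/6

t = 1/6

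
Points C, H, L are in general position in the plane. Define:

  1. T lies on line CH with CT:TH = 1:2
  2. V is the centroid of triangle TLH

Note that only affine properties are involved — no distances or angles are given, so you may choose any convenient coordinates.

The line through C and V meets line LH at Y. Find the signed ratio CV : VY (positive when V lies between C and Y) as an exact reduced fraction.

Choose coordinates C = (0, 0), H = (1, 0), L = (0, 1).
1. T lies on line CH with CT:TH = 1:2 ⇒ T = (1/3, 0)
2. V is the centroid of triangle TLH ⇒ V = (4/9, 1/3)
line CV meets LH at Y = (4/7, 3/7)
V = C + t·(Y−C) with t = 7/9, so CV:VY = 7/9:2/9

CV:VY = 7/2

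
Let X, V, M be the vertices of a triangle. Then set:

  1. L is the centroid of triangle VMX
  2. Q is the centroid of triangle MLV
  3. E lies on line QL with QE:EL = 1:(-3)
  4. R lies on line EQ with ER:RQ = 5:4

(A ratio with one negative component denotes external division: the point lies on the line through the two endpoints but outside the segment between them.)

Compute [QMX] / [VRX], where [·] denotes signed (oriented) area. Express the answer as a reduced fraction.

[QMX]:[VRX] = 18/19

Set X = (0, 0), V = (1, 0), M = (0, 1); any affine frame gives the same invariant.
1. L is the centroid of triangle VMX ⇒ L = (1/3, 1/3)
2. Q is the centroid of triangle MLV ⇒ Q = (4/9, 4/9)
3. E lies on line QL with QE:EL = 1:(-3) ⇒ E = (1/2, 1/2)
4. R lies on line EQ with ER:RQ = 5:4 ⇒ R = (38/81, 38/81)
2·[QMX] = 4/9, 2·[VRX] = 38/81
[QMX]:[VRX] = 4/9:38/81 = 18/19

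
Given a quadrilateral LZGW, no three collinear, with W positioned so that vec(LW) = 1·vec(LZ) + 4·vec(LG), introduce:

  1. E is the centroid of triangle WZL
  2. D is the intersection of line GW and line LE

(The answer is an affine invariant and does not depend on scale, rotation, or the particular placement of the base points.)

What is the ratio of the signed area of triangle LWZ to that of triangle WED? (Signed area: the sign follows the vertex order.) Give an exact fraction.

[LWZ]:[WED] = 6/5

Assign L = (0, 0), Z = (1, 0), G = (0, 1), W = (1, 4) — the answer is frame-independent, so this choice is without loss of generality.
1. E is the centroid of triangle WZL ⇒ E = (2/3, 4/3)
2. D is the intersection of line GW and line LE ⇒ D = (-1, -2)
2·[LWZ] = -4, 2·[WED] = -10/3
[LWZ]:[WED] = -4:-10/3 = 6/5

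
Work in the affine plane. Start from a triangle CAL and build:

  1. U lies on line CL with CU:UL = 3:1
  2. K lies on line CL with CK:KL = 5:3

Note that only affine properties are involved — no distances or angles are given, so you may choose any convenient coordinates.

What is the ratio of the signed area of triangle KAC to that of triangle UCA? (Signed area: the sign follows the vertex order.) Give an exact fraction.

[KAC]:[UCA] = -5/6

Work in coordinates with C = (0, 0), A = (1, 0), L = (0, 1).
1. U lies on line CL with CU:UL = 3:1 ⇒ U = (0, 3/4)
2. K lies on line CL with CK:KL = 5:3 ⇒ K = (0, 5/8)
2·[KAC] = -5/8, 2·[UCA] = 3/4
[KAC]:[UCA] = -5/8:3/4 = -5/6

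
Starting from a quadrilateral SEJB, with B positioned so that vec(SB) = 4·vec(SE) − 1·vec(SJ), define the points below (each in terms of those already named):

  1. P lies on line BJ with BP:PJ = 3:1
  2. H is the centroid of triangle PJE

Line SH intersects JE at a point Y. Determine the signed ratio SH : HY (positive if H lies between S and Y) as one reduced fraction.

Choose coordinates S = (0, 0), E = (1, 0), J = (0, 1), B = (4, -1).
1. P lies on line BJ with BP:PJ = 3:1 ⇒ P = (1, 1/2)
2. H is the centroid of triangle PJE ⇒ H = (2/3, 1/2)
line SH meets JE at Y = (4/7, 3/7)
H = S + t·(Y−S) with t = 7/6, so SH:HY = 7/6:-1/6

SH:HY = -7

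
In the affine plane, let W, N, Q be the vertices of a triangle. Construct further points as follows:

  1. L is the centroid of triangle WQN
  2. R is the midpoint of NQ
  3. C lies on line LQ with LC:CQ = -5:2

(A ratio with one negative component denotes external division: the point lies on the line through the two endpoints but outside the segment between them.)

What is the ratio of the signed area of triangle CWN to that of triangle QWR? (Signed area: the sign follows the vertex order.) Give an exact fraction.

[CWN]:[QWR] = 26/9

Choose coordinates W = (0, 0), N = (1, 0), Q = (0, 1).
1. L is the centroid of triangle WQN ⇒ L = (1/3, 1/3)
2. R is the midpoint of NQ ⇒ R = (1/2, 1/2)
3. C lies on line LQ with LC:CQ = -5:2 ⇒ C = (-2/9, 13/9)
2·[CWN] = 13/9, 2·[QWR] = 1/2
[CWN]:[QWR] = 13/9:1/2 = 26/9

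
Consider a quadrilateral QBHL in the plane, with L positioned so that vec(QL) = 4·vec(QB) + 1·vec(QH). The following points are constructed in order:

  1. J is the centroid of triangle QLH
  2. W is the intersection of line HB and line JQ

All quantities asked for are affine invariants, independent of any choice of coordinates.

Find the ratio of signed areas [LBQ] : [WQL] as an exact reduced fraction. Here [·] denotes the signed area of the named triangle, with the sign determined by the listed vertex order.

[LBQ]:[WQL] = -3/2

Assign Q = (0, 0), B = (1, 0), H = (0, 1), L = (4, 1) — the answer is frame-independent, so this choice is without loss of generality.
1. J is the centroid of triangle QLH ⇒ J = (4/3, 2/3)
2. W is the intersection of line HB and line JQ ⇒ W = (2/3, 1/3)
2·[LBQ] = -1, 2·[WQL] = 2/3
[LBQ]:[WQL] = -1:2/3 = -3/2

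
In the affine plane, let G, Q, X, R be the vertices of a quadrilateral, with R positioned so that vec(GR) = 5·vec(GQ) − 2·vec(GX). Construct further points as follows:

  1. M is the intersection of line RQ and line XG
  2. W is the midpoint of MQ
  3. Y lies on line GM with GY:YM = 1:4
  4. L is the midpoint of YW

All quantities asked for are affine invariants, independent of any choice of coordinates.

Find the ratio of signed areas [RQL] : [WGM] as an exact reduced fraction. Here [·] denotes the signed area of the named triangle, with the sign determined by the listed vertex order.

Choose coordinates G = (0, 0), Q = (1, 0), X = (0, 1), R = (5, -2).
1. M is the intersection of line RQ and line XG ⇒ M = (0, 1/2)
2. W is the midpoint of MQ ⇒ W = (1/2, 1/4)
3. Y lies on line GM with GY:YM = 1:4 ⇒ Y = (0, 1/10)
4. L is the midpoint of YW ⇒ L = (1/4, 7/40)
2·[RQL] = 4/5, 2·[WGM] = -1/4
[RQL]:[WGM] = 4/5:-1/4 = -16/5

[RQL]:[WGM] = -16/5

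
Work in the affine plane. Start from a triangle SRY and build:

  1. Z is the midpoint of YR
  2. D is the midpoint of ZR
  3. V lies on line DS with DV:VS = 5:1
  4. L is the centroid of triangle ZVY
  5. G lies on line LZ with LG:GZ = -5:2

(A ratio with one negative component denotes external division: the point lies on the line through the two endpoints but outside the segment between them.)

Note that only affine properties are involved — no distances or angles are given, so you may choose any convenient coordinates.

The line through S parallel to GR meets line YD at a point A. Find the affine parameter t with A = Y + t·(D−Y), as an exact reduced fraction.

t = -11/5

Work in coordinates with S = (0, 0), R = (1, 0), Y = (0, 1).
1. Z is the midpoint of YR ⇒ Z = (1/2, 1/2)
2. D is the midpoint of ZR ⇒ D = (3/4, 1/4)
3. V lies on line DS with DV:VS = 5:1 ⇒ V = (1/8, 1/24)
4. L is the centroid of triangle ZVY ⇒ L = (5/24, 37/72)
5. G lies on line LZ with LG:GZ = -5:2 ⇒ G = (25/36, 53/108)
through S parallel to GR: direction (11/36, -53/108); meets YD at A = (-33/20, 53/20)
A = Y + t·(D−Y) with t = -11/5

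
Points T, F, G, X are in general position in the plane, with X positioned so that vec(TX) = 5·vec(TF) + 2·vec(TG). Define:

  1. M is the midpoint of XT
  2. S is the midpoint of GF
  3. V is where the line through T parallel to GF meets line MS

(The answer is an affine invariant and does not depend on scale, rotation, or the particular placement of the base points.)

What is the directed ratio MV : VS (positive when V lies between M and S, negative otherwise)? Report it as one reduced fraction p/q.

MV:VS = -7/2

Choose coordinates T = (0, 0), F = (1, 0), G = (0, 1), X = (5, 2).
1. M is the midpoint of XT ⇒ M = (5/2, 1)
2. S is the midpoint of GF ⇒ S = (1/2, 1/2)
3. V is where the line through T parallel to GF meets line MS ⇒ V = (-3/10, 3/10)
V = M + t·(S−M) with t = 7/5, so MV:VS = t:(1−t) = 7/5:-2/5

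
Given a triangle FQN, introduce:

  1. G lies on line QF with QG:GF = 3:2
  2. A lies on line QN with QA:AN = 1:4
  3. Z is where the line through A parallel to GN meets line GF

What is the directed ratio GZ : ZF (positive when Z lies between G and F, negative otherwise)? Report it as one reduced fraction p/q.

Set F = (0, 0), Q = (1, 0), N = (0, 1); any affine frame gives the same invariant.
1. G lies on line QF with QG:GF = 3:2 ⇒ G = (2/5, 0)
2. A lies on line QN with QA:AN = 1:4 ⇒ A = (4/5, 1/5)
3. Z is where the line through A parallel to GN meets line GF ⇒ Z = (22/25, 0)
Z = G + t·(F−G) with t = -6/5, so GZ:ZF = t:(1−t) = -6/5:11/5

GZ:ZF = -6/11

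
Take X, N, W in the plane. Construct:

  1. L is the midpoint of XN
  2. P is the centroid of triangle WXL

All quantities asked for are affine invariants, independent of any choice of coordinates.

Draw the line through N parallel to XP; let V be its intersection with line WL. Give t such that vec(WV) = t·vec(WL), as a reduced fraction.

Choose coordinates X = (0, 0), N = (1, 0), W = (0, 1).
1. L is the midpoint of XN ⇒ L = (1/2, 0)
2. P is the centroid of triangle WXL ⇒ P = (1/6, 1/3)
through N parallel to XP: direction (1/6, 1/3); meets WL at V = (3/4, -1/2)
V = W + t·(L−W) with t = 3/2

t = 3/2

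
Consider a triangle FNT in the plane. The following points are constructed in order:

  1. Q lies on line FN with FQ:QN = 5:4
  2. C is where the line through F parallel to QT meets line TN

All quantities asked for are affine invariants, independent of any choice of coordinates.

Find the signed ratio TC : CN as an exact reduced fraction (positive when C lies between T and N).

Set F = (0, 0), N = (1, 0), T = (0, 1); any affine frame gives the same invariant.
1. Q lies on line FN with FQ:QN = 5:4 ⇒ Q = (5/9, 0)
2. C is where the line through F parallel to QT meets line TN ⇒ C = (-5/4, 9/4)
C = T + t·(N−T) with t = -5/4, so TC:CN = t:(1−t) = -5/4:9/4

TC:CN = -5/9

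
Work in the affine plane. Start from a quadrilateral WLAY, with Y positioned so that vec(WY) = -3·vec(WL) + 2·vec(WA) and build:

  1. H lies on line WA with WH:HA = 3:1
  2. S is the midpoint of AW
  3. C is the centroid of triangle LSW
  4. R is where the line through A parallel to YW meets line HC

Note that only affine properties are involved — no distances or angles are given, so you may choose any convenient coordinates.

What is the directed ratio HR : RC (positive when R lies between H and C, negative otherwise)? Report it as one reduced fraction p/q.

Set W = (0, 0), L = (1, 0), A = (0, 1), Y = (-3, 2); any affine frame gives the same invariant.
1. H lies on line WA with WH:HA = 3:1 ⇒ H = (0, 3/4)
2. S is the midpoint of AW ⇒ S = (0, 1/2)
3. C is the centroid of triangle LSW ⇒ C = (1/3, 1/6)
4. R is where the line through A parallel to YW meets line HC ⇒ R = (-3/13, 15/13)
R = H + t·(C−H) with t = -9/13, so HR:RC = t:(1−t) = -9/13:22/13

HR:RC = -9/22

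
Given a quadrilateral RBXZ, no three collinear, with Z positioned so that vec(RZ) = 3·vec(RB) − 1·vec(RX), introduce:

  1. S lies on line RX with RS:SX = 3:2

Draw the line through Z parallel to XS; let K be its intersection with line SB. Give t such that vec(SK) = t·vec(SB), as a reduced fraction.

Assign R = (0, 0), B = (1, 0), X = (0, 1), Z = (3, -1) — the answer is frame-independent, so this choice is without loss of generality.
1. S lies on line RX with RS:SX = 3:2 ⇒ S = (0, 3/5)
through Z parallel to XS: direction (0, -2/5); meets SB at K = (3, -6/5)
K = S + t·(B−S) with t = 3

t = 3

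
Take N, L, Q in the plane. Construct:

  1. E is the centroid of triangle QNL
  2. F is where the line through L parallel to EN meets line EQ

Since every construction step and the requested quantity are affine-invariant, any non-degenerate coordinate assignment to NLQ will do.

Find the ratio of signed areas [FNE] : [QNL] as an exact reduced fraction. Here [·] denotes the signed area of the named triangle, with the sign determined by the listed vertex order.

[FNE]:[QNL] = -1/3

Work in coordinates with N = (0, 0), L = (1, 0), Q = (0, 1).
1. E is the centroid of triangle QNL ⇒ E = (1/3, 1/3)
2. F is where the line through L parallel to EN meets line EQ ⇒ F = (2/3, -1/3)
2·[FNE] = -1/3, 2·[QNL] = 1
[FNE]:[QNL] = -1/3:1 = -1/3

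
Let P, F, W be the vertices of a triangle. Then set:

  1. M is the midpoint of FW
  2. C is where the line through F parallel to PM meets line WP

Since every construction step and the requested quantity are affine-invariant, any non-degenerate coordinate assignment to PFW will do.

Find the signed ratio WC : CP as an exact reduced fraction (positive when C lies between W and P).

WC:CP = -2

Assign P = (0, 0), F = (1, 0), W = (0, 1) — the answer is frame-independent, so this choice is without loss of generality.
1. M is the midpoint of FW ⇒ M = (1/2, 1/2)
2. C is where the line through F parallel to PM meets line WP ⇒ C = (0, -1)
C = W + t·(P−W) with t = 2, so WC:CP = t:(1−t) = 2:-1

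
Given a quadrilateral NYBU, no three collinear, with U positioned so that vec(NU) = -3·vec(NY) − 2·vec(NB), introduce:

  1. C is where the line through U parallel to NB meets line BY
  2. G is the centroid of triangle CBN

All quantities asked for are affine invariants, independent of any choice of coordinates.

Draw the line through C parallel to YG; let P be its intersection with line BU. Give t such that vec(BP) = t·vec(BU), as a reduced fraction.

Work in coordinates with N = (0, 0), Y = (1, 0), B = (0, 1), U = (-3, -2).
1. C is where the line through U parallel to NB meets line BY ⇒ C = (-3, 4)
2. G is the centroid of triangle CBN ⇒ G = (-1, 5/3)
through C parallel to YG: direction (-2, 5/3); meets BU at P = (3/11, 14/11)
P = B + t·(U−B) with t = -1/11

t = -1/11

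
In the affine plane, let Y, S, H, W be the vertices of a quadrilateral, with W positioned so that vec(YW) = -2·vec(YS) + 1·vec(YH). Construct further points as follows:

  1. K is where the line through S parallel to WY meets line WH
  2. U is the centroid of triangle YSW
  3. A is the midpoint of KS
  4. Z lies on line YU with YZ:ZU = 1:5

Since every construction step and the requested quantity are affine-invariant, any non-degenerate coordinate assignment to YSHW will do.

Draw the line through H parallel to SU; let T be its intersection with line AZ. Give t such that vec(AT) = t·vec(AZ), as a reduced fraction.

Choose coordinates Y = (0, 0), S = (1, 0), H = (0, 1), W = (-2, 1).
1. K is where the line through S parallel to WY meets line WH ⇒ K = (-1, 1)
2. U is the centroid of triangle YSW ⇒ U = (-1/3, 1/3)
3. A is the midpoint of KS ⇒ A = (0, 1/2)
4. Z lies on line YU with YZ:ZU = 1:5 ⇒ Z = (-1/18, 1/18)
through H parallel to SU: direction (-4/3, 1/3); meets AZ at T = (2/33, 65/66)
T = A + t·(Z−A) with t = -12/11

t = -12/11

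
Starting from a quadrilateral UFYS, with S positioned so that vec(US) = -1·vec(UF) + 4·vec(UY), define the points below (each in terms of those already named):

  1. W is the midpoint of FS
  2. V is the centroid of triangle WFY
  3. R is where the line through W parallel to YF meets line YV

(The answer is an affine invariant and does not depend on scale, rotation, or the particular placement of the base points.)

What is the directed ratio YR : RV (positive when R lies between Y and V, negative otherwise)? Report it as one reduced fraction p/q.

YR:RV = -3/2

Set U = (0, 0), F = (1, 0), Y = (0, 1), S = (-1, 4); any affine frame gives the same invariant.
1. W is the midpoint of FS ⇒ W = (0, 2)
2. V is the centroid of triangle WFY ⇒ V = (1/3, 1)
3. R is where the line through W parallel to YF meets line YV ⇒ R = (1, 1)
R = Y + t·(V−Y) with t = 3, so YR:RV = t:(1−t) = 3:-2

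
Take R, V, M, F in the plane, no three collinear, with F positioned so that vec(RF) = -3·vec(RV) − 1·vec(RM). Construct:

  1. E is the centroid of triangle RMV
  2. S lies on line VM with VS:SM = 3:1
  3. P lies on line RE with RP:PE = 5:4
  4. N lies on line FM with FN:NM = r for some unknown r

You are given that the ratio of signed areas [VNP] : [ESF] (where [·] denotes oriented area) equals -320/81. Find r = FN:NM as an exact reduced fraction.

r = -2/3

Assign R = (0, 0), V = (1, 0), M = (0, 1), F = (-3, -1) — the answer is frame-independent, so this choice is without loss of generality.
1. E is the centroid of triangle RMV ⇒ E = (1/3, 1/3)
2. S lies on line VM with VS:SM = 3:1 ⇒ S = (1/4, 3/4)
3. P lies on line RE with RP:PE = 5:4 ⇒ P = (5/27, 5/27)
4. With FN:NM = r, write λ = r/(r+1) so N = F + λ·(M−F); N is affine-linear in λ
Every point depending on N is an affine combination of N and λ-independent points, so each such coordinate is linear in λ; the λ² term in each signed area is a multiple of (M−F)×(M−F) = 0, so 2·[VNP] and 2·[ESF] are each linear in λ. Evaluating at λ=0 and λ=1:
  2·[VNP] = 59/27·λ − 14/9,   2·[ESF] = 3/2
So [VNP]:[ESF] = (59/27·λ − 14/9) / (3/2). Setting this equal to -320/81:
  59/27·λ − 14/9 = -320/81·(3/2)  ⇒  λ = -2
Then r = λ/(1−λ) = (-2)/(3) = -2/3. Check: with r = -2/3, N = (-9, -5) and [VNP]:[ESF] = -320/81 as required.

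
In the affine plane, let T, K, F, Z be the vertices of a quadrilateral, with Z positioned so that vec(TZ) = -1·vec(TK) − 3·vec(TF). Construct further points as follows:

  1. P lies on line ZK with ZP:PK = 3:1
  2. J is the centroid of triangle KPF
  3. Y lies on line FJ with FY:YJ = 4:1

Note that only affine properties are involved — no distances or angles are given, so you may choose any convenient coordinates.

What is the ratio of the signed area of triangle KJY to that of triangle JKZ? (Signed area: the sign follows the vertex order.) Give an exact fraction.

[KJY]:[JKZ] = 1/20

Choose coordinates T = (0, 0), K = (1, 0), F = (0, 1), Z = (-1, -3).
1. P lies on line ZK with ZP:PK = 3:1 ⇒ P = (1/2, -3/4)
2. J is the centroid of triangle KPF ⇒ J = (1/2, 1/12)
3. Y lies on line FJ with FY:YJ = 4:1 ⇒ Y = (2/5, 4/15)
2·[KJY] = -1/12, 2·[JKZ] = -5/3
[KJY]:[JKZ] = -1/12:-5/3 = 1/20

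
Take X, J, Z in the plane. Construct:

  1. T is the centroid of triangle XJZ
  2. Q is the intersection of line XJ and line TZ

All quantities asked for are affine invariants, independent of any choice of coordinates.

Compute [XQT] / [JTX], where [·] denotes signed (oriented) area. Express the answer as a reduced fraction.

Work in coordinates with X = (0, 0), J = (1, 0), Z = (0, 1).
1. T is the centroid of triangle XJZ ⇒ T = (1/3, 1/3)
2. Q is the intersection of line XJ and line TZ ⇒ Q = (1/2, 0)
2·[XQT] = 1/6, 2·[JTX] = 1/3
[XQT]:[JTX] = 1/6:1/3 = 1/2

[XQT]:[JTX] = 1/2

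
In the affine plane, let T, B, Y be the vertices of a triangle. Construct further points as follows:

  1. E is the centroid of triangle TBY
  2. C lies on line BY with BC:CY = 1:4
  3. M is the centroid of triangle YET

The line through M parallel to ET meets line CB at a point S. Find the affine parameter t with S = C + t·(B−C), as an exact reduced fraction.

Work in coordinates with T = (0, 0), B = (1, 0), Y = (0, 1).
1. E is the centroid of triangle TBY ⇒ E = (1/3, 1/3)
2. C lies on line BY with BC:CY = 1:4 ⇒ C = (4/5, 1/5)
3. M is the centroid of triangle YET ⇒ M = (1/9, 4/9)
through M parallel to ET: direction (-1/3, -1/3); meets CB at S = (1/3, 2/3)
S = C + t·(B−C) with t = -7/3

t = -7/3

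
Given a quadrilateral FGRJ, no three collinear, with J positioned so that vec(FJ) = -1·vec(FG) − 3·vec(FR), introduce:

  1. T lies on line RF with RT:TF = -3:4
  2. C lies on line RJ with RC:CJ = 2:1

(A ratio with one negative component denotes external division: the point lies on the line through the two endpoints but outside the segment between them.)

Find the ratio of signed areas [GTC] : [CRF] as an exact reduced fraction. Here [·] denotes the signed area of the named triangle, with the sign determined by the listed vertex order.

Choose coordinates F = (0, 0), G = (1, 0), R = (0, 1), J = (-1, -3).
1. T lies on line RF with RT:TF = -3:4 ⇒ T = (0, 4)
2. C lies on line RJ with RC:CJ = 2:1 ⇒ C = (-2/3, -5/3)
2·[GTC] = 25/3, 2·[CRF] = -2/3
[GTC]:[CRF] = 25/3:-2/3 = -25/2

[GTC]:[CRF] = -25/2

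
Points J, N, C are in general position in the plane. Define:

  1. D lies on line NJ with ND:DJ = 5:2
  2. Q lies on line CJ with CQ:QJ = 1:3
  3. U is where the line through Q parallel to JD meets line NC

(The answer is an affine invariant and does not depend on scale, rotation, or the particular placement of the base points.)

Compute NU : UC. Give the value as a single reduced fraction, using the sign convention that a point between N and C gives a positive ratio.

NU:UC = 3

Choose coordinates J = (0, 0), N = (1, 0), C = (0, 1).
1. D lies on line NJ with ND:DJ = 5:2 ⇒ D = (2/7, 0)
2. Q lies on line CJ with CQ:QJ = 1:3 ⇒ Q = (0, 3/4)
3. U is where the line through Q parallel to JD meets line NC ⇒ U = (1/4, 3/4)
U = N + t·(C−N) with t = 3/4, so NU:UC = t:(1−t) = 3/4:1/4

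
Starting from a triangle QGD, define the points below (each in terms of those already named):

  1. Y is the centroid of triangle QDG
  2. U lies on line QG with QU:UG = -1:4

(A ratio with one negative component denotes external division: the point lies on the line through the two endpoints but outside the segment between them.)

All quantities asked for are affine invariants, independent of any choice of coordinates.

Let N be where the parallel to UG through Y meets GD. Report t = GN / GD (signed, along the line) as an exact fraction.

t = 1/3

Assign Q = (0, 0), G = (1, 0), D = (0, 1) — the answer is frame-independent, so this choice is without loss of generality.
1. Y is the centroid of triangle QDG ⇒ Y = (1/3, 1/3)
2. U lies on line QG with QU:UG = -1:4 ⇒ U = (-1/3, 0)
through Y parallel to UG: direction (4/3, 0); meets GD at N = (2/3, 1/3)
N = G + t·(D−G) with t = 1/3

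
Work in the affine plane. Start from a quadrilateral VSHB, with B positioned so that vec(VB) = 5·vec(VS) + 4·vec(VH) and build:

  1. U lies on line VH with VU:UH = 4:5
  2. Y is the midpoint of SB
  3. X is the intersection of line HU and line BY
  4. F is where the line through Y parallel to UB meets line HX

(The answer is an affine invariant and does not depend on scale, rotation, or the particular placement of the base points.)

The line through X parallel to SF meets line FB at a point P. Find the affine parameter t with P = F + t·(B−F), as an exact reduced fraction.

t = -1/4

Choose coordinates V = (0, 0), S = (1, 0), H = (0, 1), B = (5, 4).
1. U lies on line VH with VU:UH = 4:5 ⇒ U = (0, 4/9)
2. Y is the midpoint of SB ⇒ Y = (3, 2)
3. X is the intersection of line HU and line BY ⇒ X = (0, -1)
4. F is where the line through Y parallel to UB meets line HX ⇒ F = (0, -2/15)
through X parallel to SF: direction (-1, -2/15); meets FB at P = (-5/4, -7/6)
P = F + t·(B−F) with t = -1/4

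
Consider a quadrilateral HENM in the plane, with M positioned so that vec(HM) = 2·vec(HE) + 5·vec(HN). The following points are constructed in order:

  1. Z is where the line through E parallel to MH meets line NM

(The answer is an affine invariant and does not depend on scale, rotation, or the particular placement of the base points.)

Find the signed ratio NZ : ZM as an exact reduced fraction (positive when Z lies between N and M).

NZ:ZM = -7/5

Set H = (0, 0), E = (1, 0), N = (0, 1), M = (2, 5); any affine frame gives the same invariant.
1. Z is where the line through E parallel to MH meets line NM ⇒ Z = (7, 15)
Z = N + t·(M−N) with t = 7/2, so NZ:ZM = t:(1−t) = 7/2:-5/2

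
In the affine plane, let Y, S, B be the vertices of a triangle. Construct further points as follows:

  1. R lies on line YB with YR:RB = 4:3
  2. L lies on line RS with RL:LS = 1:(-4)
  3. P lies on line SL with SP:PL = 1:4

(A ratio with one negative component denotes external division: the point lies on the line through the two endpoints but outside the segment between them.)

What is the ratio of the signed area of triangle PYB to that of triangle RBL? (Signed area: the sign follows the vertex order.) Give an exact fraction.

Set Y = (0, 0), S = (1, 0), B = (0, 1); any affine frame gives the same invariant.
1. R lies on line YB with YR:RB = 4:3 ⇒ R = (0, 4/7)
2. L lies on line RS with RL:LS = 1:(-4) ⇒ L = (-1/3, 16/21)
3. P lies on line SL with SP:PL = 1:4 ⇒ P = (11/15, 16/105)
2·[PYB] = -11/15, 2·[RBL] = 1/7
[PYB]:[RBL] = -11/15:1/7 = -77/15

[PYB]:[RBL] = -77/15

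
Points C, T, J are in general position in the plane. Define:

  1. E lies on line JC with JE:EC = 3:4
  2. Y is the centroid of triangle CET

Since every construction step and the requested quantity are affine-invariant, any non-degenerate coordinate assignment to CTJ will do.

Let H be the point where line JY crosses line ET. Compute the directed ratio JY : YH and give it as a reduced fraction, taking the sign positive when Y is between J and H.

Set C = (0, 0), T = (1, 0), J = (0, 1); any affine frame gives the same invariant.
1. E lies on line JC with JE:EC = 3:4 ⇒ E = (0, 4/7)
2. Y is the centroid of triangle CET ⇒ Y = (1/3, 4/21)
line JY meets ET at H = (3/13, 40/91)
Y = J + t·(H−J) with t = 13/9, so JY:YH = 13/9:-4/9

JY:YH = -13/4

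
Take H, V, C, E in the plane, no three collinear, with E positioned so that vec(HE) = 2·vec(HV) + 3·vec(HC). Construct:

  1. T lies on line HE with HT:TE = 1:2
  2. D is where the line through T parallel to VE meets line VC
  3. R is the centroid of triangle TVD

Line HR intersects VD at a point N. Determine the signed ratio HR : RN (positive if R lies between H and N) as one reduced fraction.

HR:RN = -11/2

Set H = (0, 0), V = (1, 0), C = (0, 1), E = (2, 3); any affine frame gives the same invariant.
1. T lies on line HE with HT:TE = 1:2 ⇒ T = (2/3, 1)
2. D is where the line through T parallel to VE meets line VC ⇒ D = (1/2, 1/2)
3. R is the centroid of triangle TVD ⇒ R = (13/18, 1/2)
line HR meets VD at N = (13/22, 9/22)
R = H + t·(N−H) with t = 11/9, so HR:RN = 11/9:-2/9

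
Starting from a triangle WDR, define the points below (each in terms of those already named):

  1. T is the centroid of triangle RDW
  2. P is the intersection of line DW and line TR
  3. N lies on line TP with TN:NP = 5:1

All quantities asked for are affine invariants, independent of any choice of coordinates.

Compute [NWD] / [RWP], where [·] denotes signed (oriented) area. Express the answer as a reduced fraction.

Assign W = (0, 0), D = (1, 0), R = (0, 1) — the answer is frame-independent, so this choice is without loss of generality.
1. T is the centroid of triangle RDW ⇒ T = (1/3, 1/3)
2. P is the intersection of line DW and line TR ⇒ P = (1/2, 0)
3. N lies on line TP with TN:NP = 5:1 ⇒ N = (17/36, 1/18)
2·[NWD] = 1/18, 2·[RWP] = 1/2
[NWD]:[RWP] = 1/18:1/2 = 1/9

[NWD]:[RWP] = 1/9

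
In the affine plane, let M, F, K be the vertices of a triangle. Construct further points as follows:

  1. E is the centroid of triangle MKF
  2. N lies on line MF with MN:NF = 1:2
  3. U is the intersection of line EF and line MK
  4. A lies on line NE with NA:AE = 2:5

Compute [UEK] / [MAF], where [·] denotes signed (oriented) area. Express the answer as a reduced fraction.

Set M = (0, 0), F = (1, 0), K = (0, 1); any affine frame gives the same invariant.
1. E is the centroid of triangle MKF ⇒ E = (1/3, 1/3)
2. N lies on line MF with MN:NF = 1:2 ⇒ N = (1/3, 0)
3. U is the intersection of line EF and line MK ⇒ U = (0, 1/2)
4. A lies on line NE with NA:AE = 2:5 ⇒ A = (1/3, 2/21)
2·[UEK] = 1/6, 2·[MAF] = -2/21
[UEK]:[MAF] = 1/6:-2/21 = -7/4

[UEK]:[MAF] = -7/4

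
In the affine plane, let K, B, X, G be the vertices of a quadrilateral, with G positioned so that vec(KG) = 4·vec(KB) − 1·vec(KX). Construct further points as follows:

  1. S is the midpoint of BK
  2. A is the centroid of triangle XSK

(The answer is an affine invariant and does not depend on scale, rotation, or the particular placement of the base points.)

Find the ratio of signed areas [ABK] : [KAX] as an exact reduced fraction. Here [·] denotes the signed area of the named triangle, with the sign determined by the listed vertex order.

Set K = (0, 0), B = (1, 0), X = (0, 1), G = (4, -1); any affine frame gives the same invariant.
1. S is the midpoint of BK ⇒ S = (1/2, 0)
2. A is the centroid of triangle XSK ⇒ A = (1/6, 1/3)
2·[ABK] = -1/3, 2·[KAX] = 1/6
[ABK]:[KAX] = -1/3:1/6 = -2

[ABK]:[KAX] = -2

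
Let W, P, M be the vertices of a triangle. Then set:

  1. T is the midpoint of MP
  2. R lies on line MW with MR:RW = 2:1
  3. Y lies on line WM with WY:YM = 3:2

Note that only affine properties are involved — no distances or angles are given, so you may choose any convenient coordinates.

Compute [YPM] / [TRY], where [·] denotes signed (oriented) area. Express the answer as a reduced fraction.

Assign W = (0, 0), P = (1, 0), M = (0, 1) — the answer is frame-independent, so this choice is without loss of generality.
1. T is the midpoint of MP ⇒ T = (1/2, 1/2)
2. R lies on line MW with MR:RW = 2:1 ⇒ R = (0, 1/3)
3. Y lies on line WM with WY:YM = 3:2 ⇒ Y = (0, 3/5)
2·[YPM] = 2/5, 2·[TRY] = -2/15
[YPM]:[TRY] = 2/5:-2/15 = -3

[YPM]:[TRY] = -3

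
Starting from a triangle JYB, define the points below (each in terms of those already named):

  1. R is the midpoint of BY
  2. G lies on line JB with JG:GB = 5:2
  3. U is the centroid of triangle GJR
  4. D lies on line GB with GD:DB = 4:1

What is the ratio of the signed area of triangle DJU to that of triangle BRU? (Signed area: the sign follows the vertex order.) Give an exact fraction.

Set J = (0, 0), Y = (1, 0), B = (0, 1); any affine frame gives the same invariant.
1. R is the midpoint of BY ⇒ R = (1/2, 1/2)
2. G lies on line JB with JG:GB = 5:2 ⇒ G = (0, 5/7)
3. U is the centroid of triangle GJR ⇒ U = (1/6, 17/42)
4. D lies on line GB with GD:DB = 4:1 ⇒ D = (0, 33/35)
2·[DJU] = 11/70, 2·[BRU] = -3/14
[DJU]:[BRU] = 11/70:-3/14 = -11/15

[DJU]:[BRU] = -11/15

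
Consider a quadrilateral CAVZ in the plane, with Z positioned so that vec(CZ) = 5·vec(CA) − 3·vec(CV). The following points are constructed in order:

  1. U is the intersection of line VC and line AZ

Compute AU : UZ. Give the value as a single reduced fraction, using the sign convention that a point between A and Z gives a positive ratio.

Assign C = (0, 0), A = (1, 0), V = (0, 1), Z = (5, -3) — the answer is frame-independent, so this choice is without loss of generality.
1. U is the intersection of line VC and line AZ ⇒ U = (0, 3/4)
U = A + t·(Z−A) with t = -1/4, so AU:UZ = t:(1−t) = -1/4:5/4

AU:UZ = -1/5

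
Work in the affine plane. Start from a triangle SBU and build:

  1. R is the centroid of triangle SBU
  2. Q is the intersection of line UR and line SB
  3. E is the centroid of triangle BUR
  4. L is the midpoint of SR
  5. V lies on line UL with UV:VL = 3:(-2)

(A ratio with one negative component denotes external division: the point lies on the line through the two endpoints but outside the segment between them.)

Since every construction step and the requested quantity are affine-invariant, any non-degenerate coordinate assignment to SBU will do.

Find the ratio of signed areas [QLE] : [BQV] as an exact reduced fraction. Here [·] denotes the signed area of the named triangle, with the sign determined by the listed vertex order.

Work in coordinates with S = (0, 0), B = (1, 0), U = (0, 1).
1. R is the centroid of triangle SBU ⇒ R = (1/3, 1/3)
2. Q is the intersection of line UR and line SB ⇒ Q = (1/2, 0)
3. E is the centroid of triangle BUR ⇒ E = (4/9, 4/9)
4. L is the midpoint of SR ⇒ L = (1/6, 1/6)
5. V lies on line UL with UV:VL = 3:(-2) ⇒ V = (1/2, -3/2)
2·[QLE] = -5/36, 2·[BQV] = 3/4
[QLE]:[BQV] = -5/36:3/4 = -5/27

[QLE]:[BQV] = -5/27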